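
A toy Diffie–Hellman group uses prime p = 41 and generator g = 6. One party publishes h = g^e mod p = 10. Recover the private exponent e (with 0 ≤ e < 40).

Successive powers of 6 modulo 41:
  6^0=1  6^1=6  6^2=36  6^3=11  6^4=25  6^5=27
  6^6=39  6^7=29  6^8=10
So 6^8 ≡ 10 (mod 41), giving e = 8.

8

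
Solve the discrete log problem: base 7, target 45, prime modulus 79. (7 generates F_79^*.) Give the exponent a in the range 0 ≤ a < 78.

Baby-step giant-step with m = ceil(sqrt(78)) = 9.
Baby table (7^j mod 79 for j=0..8):
  0:1  1:7  2:49  3:27  4:31  5:59  6:18  7:47
  8:13
Giant step factor: 7^(-9) ≡ 33 (mod 79).
Scan 45·33^i mod 79 for i = 0, 1, …:
  i=0: 45   i=1: 63   i=2: 25   i=3: 35
  i=4: 49
Match at i=4, j=2: a = 4·9 + 2 = 38.

38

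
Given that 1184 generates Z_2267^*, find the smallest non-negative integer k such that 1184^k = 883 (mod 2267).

1197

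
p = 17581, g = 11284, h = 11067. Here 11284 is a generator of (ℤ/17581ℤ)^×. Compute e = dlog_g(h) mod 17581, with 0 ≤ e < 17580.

Baby-step giant-step with m = ceil(sqrt(17580)) = 133.
Baby table (11284^j mod 17581 for j=0..132):
  0:1  1:11284  2:7054  3:8149  4:4686  5:10757  6:2764  7:282
  8:17508  9:2575  10:12488  11:2877  12:9542  13:5884  14:9200  15:14576
  16:5329  17:5416  18:2588  19:951  20:6674  21:9993  22:14059  23:8393
  24:15346  25:8995  26:4467  27:901  28:5066  29:8913  30:10972  31:2646
  32:4926  33:11443  34:7948  35:4551  36:16964  37:17429  38:7770  39:233
  40:9603  41:8549  42:17550  43:1816  44:9879  45:11096  46:12963  47:572
  48:2221  49:8839  50:2263  51:8080  52:17235  53:16299  54:3075  55:10987
  56:13677  57:5250  58:10611  59:7914  60:7677  61:5681  62:4078  63:6675
  64:3696  65:3532  66:16542  67:2451  68:2171  69:7231  70:1183  71:4993
  72:11488  73:5879  74:5523  75:14468  76:17327  77:17148  78:1546  79:4712
  80:5264  81:10358  82:1184  83:16277  84:961  85:14028  86:10209  87:7644
  88:2510  89:17430  90:1473  91:7287  92:171  93:13235  94:10726  95:4580
  96:10161  97:11023  98:15538  99:13060  100:5098  101:800  102:8147  103:17280
  104:14230  105:4047  106:8491  107:13575  108:14628  109:11924  110:3023  111:4392
  112:16070  113:3446  114:13073  115:11142  116:4597  117:8598  118:7874  119:13423
  120:4817  121:12157  122:12626  123:12941  124:16039  125:5262  126:5371  127:4657
  128:17560  129:9170  130:10095  131:4681  132:7080
Giant step factor: 11284^(-133) ≡ 1026 (mod 17581).
Scan 11067·1026^i mod 17581 for i = 0, 1, …:
  i=0: 11067   i=1: 14997   i=2: 3547   i=3: 17536
  i=4: 6573   i=5: 10375   i=6: 8245   i=7: 2909
  i=8: 13445   i=9: 11066     …   i=48: 9306
  i=49: 1473
Match at i=49, j=90: e = 49·133 + 90 = 6607.

6607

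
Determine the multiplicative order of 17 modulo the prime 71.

10

The order of 17 must divide p − 1 = 70 = 2 · 5 · 7.
Divisors: 1, 2, 5, 7, 10, 14, 35, 70.
Check each in increasing order: 17^1 ≡ 17;  17^2 ≡ 5;  17^5 ≡ 70;  17^7 ≡ 66;  17^10 ≡ 1.
Smallest exponent giving 1 is 10.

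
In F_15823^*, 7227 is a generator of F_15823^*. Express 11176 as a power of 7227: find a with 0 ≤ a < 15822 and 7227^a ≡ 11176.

3859

Baby-step giant-step with m = ceil(sqrt(15822)) = 126.
Baby table (7227^j mod 15823 for j=0..125):
  0:1  1:7227  2:13629  3:14431  4:3444  5:209  6:7258  7:321
  8:9709  9:7761  10:12035  11:13737  12:3797  13:3837  14:8103  15:15281
  16:7070  17:2423  18:10783  19:466  20:13306  21:6091  22:71  23:6781
  24:2456  25:11929  26:7179  27:14839  28:8982  29:6968  30:8950  31:13049
  32:43  33:10124  34:596  35:3436  36:5685  37:8987  38:11457  39:13803
  40:6089  41:1440  42:11169  43:5240  44:5041  45:6761  46:323  47:8340
  48:3373  49:9251  50:4802  51:4215  52:2530  53:8745  54:3053  55:6769
  56:10670  57:6611  58:8060  59:5157  60:6474  61:14810  62:5098  63:7302
  64:1849  65:8111  66:9805  67:5341  68:7110  69:6689  70:2138  71:8078
  72:8659  73:14451  74:5577  75:3798  76:11064  77:5909  78:13889  79:10514
  80:2632  81:2218  82:787  83:7192  84:13852  85:12106  86:4695  87:6253
  88:15766  89:15282  90:14297  91:229  92:9391  93:3910  94:13515  95:13349
  96:392  97:667  98:10217  99:8141  100:5093  101:2813  102:12819  103:15071
  104:8408  105:4296  106:2466  107:5084  108:1062  109:919  110:11776  111:9058
  112:2415  113:436  114:2195  115:8619  116:10185  117:14222  118:12009  119:15711
  120:13372  121:8383  122:13497  123:9847  124:8238  125:9900
Giant step factor: 7227^(-126) ≡ 15055 (mod 15823).
Scan 11176·15055^i mod 15823 for i = 0, 1, …:
  i=0: 11176   i=1: 8721   i=2: 11224   i=3: 3503
  i=4: 15429   i=5: 1955   i=6: 1745   i=7: 4795
  i=8: 4199   i=9: 3060     …   i=29: 12142
  i=30: 10514
Match at i=30, j=79: a = 30·126 + 79 = 3859.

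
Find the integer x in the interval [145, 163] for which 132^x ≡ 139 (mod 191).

145

Compute 132^145 mod 191 = 139, then multiply by 132 repeatedly:
  132^145=139
Found 139 at exponent 145.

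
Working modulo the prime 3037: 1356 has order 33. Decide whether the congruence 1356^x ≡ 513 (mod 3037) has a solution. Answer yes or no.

yes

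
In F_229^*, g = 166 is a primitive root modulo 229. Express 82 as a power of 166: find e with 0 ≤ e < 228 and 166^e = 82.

Successive powers of 166 modulo 229:
  166^0=1  166^1=166  166^2=76  166^3=21  166^4=51  166^5=222
  166^6=212  166^7=155  166^8=82
So 166^8 ≡ 82 (mod 229), giving e = 8.

8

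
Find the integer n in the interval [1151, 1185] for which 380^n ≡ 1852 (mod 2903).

1176

Compute 380^1151 mod 2903 = 724, then multiply by 380 repeatedly:
  380^1151=724  380^1152=2238  380^1153=2764  380^1154=2337  380^1155=2645
  380^1156=662  380^1157=1902  380^1158=2816  380^1159=1776  380^1160=1384
  380^1161=477  380^1162=1274  380^1163=2222  380^1164=2490  380^1165=2725
  380^1166=2032  380^1167=2865  380^1168=75  380^1169=2373  380^1170=1810
  380^1171=2692  380^1172=1104  380^1173=1488  380^1174=2258  380^1175=1655
  380^1176=1852
Found 1852 at exponent 1176.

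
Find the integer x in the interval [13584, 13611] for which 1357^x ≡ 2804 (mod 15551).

Compute 1357^13584 mod 15551 = 13493, then multiply by 1357 repeatedly:
  1357^13584=13493  1357^13585=6474  1357^13586=14454  1357^13587=4267  1357^13588=5347
  1357^13589=9113  1357^13590=3296  1357^13591=9535  1357^13592=563  1357^13593=1992
  1357^13594=12821  1357^13595=12079  1357^13596=449  1357^13597=2804
Found 2804 at exponent 13597.

13597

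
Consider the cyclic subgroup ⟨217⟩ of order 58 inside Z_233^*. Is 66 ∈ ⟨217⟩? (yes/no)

no

66 ∈ ⟨217⟩ iff 66^58 ≡ 1 (mod 233), since |⟨217⟩| = 58.
66^58 mod 233 = 232.
Since 232 ≠ 1, 66 does not lie in the subgroup.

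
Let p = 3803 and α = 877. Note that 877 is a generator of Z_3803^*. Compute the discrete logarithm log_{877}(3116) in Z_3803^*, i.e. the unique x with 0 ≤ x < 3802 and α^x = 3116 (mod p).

2448

Baby-step giant-step with m = ceil(sqrt(3802)) = 62.
Baby table (877^j mod 3803 for j=0..61):
  0:1  1:877  2:923  3:3235  4:57  5:550  6:3172  7:1851
  8:3249  9:926  10:2063  11:2826  12:2649  13:3343  14:3501  15:1356
  16:2676  17:401  18:1801  19:1232  20:412  21:39  22:3779  23:1770
  24:666  25:2223  26:2435  27:2012  28:3735  29:1212  30:1887  31:594
  32:3730  33:630  34:1075  35:3434  36:3445  37:1683  38:427  39:1785
  40:2412  41:856  42:1521  43:2867  44:576  45:3156  46:3031  47:3693
  48:2408  49:1151  50:1632  51:1336  52:348  53:956  54:1752  55:92
  56:821  57:1250  58:986  59:1441  60:1161  61:2796
Giant step factor: 877^(-62) ≡ 3203 (mod 3803).
Scan 3116·3203^i mod 3803 for i = 0, 1, …:
  i=0: 3116   i=1: 1476   i=2: 499   i=3: 1037
  i=4: 1492   i=5: 2308   i=6: 3295   i=7: 560
  i=8: 2467   i=9: 2970     …   i=38: 2716
  i=39: 1887
Match at i=39, j=30: x = 39·62 + 30 = 2448.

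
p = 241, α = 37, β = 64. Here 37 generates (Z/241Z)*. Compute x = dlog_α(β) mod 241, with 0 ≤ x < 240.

Baby-step giant-step with m = ceil(sqrt(240)) = 16.
Baby table (37^j mod 241 for j=0..15):
  0:1  1:37  2:164  3:43  4:145  5:63  6:162  7:210
  8:58  9:218  10:113  11:84  12:216  13:39  14:238  15:130
Giant step factor: 37^(-16) ≡ 24 (mod 241).
Scan 64·24^i mod 241 for i = 0, 1, …:
  i=0: 64   i=1: 90   i=2: 232   i=3: 25
  i=4: 118   i=5: 181   i=6: 6   i=7: 144
  i=8: 82   i=9: 40   i=10: 237   i=11: 145
Match at i=11, j=4: x = 11·16 + 4 = 180.

180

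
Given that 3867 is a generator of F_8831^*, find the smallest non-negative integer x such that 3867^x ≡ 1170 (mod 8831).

Baby-step giant-step with m = ceil(sqrt(8830)) = 94.
Baby table (3867^j mod 8831 for j=0..93):
  0:1  1:3867  2:2806  3:6334  4:5215  5:5232  6:323  7:3870
  8:5576  9:5921  10:6555  11:3215  12:7188  13:4839  14:8355  15:4987
  16:6656  17:5218  18:8002  19:8741  20:5210  21:3559  22:3955  23:7524
  24:5994  25:6254  26:4940  27:1527  28:5801  29:1727  30:2073  31:6574
  32:6040  33:7516  34:1551  35:1468  36:7254  37:3962  38:8100  39:7974
  40:6437  41:6121  42:2827  43:8062  44:2324  45:5781  46:3866  47:7770
  48:3528  49:7712  50:17  51:3922  52:3547  53:1706  54:345  55:634
  56:5491  57:3973  58:6482  59:3516  60:5463  61:1669  62:7393  63:2784
  64:739  65:5300  66:7180  67:396  68:3569  69:7301  70:260  71:7517
  72:5418  73:4274  74:4757  75:346  76:4501  77:8297  78:1476  79:2866
  80:8748  81:5786  82:5539  83:4138  84:8705  85:7294  86:8515  87:5537
  88:5235  89:3093  90:3457  91:6916  92:3904  93:4589
Giant step factor: 3867^(-94) ≡ 2079 (mod 8831).
Scan 1170·2079^i mod 8831 for i = 0, 1, …:
  i=0: 1170   i=1: 3905   i=2: 2806
Match at i=2, j=2: x = 2·94 + 2 = 190.

190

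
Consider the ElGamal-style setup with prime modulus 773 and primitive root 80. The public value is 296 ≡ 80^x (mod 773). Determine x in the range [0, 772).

565

Baby-step giant-step with m = ceil(sqrt(772)) = 28.
Baby table (80^j mod 773 for j=0..27):
  0:1  1:80  2:216  3:274  4:276  5:436  6:95  7:643
  8:422  9:521  10:711  11:451  12:522  13:18  14:667  15:23
  16:294  17:330  18:118  19:164  20:752  21:639  22:102  23:430
  24:388  25:120  26:324  27:411
Giant step factor: 80^(-28) ≡ 506 (mod 773).
Scan 296·506^i mod 773 for i = 0, 1, …:
  i=0: 296   i=1: 587   i=2: 190   i=3: 288
  i=4: 404   i=5: 352   i=6: 322   i=7: 602
  i=8: 50   i=9: 564     …   i=19: 395
  i=20: 436
Match at i=20, j=5: x = 20·28 + 5 = 565.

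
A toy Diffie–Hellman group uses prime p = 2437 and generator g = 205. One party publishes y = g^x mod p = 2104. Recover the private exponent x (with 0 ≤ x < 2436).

505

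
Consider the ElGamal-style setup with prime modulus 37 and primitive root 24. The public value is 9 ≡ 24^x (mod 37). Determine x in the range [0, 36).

Successive powers of 24 modulo 37:
  24^0=1  24^1=24  24^2=21  24^3=23  24^4=34  24^5=2
  24^6=11  24^7=5  24^8=9
So 24^8 ≡ 9 (mod 37), giving x = 8.

8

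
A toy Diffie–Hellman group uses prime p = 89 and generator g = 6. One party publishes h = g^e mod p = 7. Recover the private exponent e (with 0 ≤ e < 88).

Baby-step giant-step with m = ceil(sqrt(88)) = 10.
Baby table (6^j mod 89 for j=0..9):
  0:1  1:6  2:36  3:38  4:50  5:33  6:20  7:31
  8:8  9:48
Giant step factor: 6^(-10) ≡ 17 (mod 89).
Scan 7·17^i mod 89 for i = 0, 1, …:
  i=0: 7   i=1: 30   i=2: 65   i=3: 37
  i=4: 6
Match at i=4, j=1: e = 4·10 + 1 = 41.

41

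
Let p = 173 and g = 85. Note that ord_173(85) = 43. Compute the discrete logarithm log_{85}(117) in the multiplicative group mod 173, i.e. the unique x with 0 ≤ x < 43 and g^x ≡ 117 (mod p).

Successive powers of 85 modulo 173:
  85^0=1  85^1=85  85^2=132  85^3=148  85^4=124  85^5=160
  85^6=106  85^7=14  85^8=152  85^9=118  85^10=169  85^11=6
  85^12=164  85^13=100  85^14=23  85^15=52  85^16=95  85^17=117
So 85^17 ≡ 117 (mod 173), giving x = 17.

17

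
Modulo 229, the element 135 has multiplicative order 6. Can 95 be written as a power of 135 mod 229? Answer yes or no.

yes

95 ∈ ⟨135⟩ iff 95^6 ≡ 1 (mod 229), since |⟨135⟩| = 6.
95^6 mod 229 = 1.
Since 1 = 1, 95 lies in the subgroup.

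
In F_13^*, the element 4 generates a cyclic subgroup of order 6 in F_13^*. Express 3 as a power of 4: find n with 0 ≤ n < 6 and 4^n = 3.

2

Successive powers of 4 modulo 13:
  4^0=1  4^1=4  4^2=3
So 4^2 ≡ 3 (mod 13), giving n = 2.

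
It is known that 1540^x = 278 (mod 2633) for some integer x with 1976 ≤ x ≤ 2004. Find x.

Compute 1540^1976 mod 2633 = 661, then multiply by 1540 repeatedly:
  1540^1976=661  1540^1977=1602  1540^1978=2592  1540^1979=52  1540^1980=1090
  1540^1981=1379  1540^1982=1462  1540^1983=265  1540^1984=2618  1540^1985=597
  1540^1986=463  1540^1987=2110  1540^1988=278
Found 278 at exponent 1988.

1988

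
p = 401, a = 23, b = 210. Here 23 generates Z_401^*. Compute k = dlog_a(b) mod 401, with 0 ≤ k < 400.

307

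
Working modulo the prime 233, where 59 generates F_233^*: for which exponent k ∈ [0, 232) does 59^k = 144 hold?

58

Baby-step giant-step with m = ceil(sqrt(232)) = 16.
Baby table (59^j mod 233 for j=0..15):
  0:1  1:59  2:219  3:106  4:196  5:147  6:52  7:39
  8:204  9:153  10:173  11:188  12:141  13:164  14:123  15:34
Giant step factor: 59^(-16) ≡ 64 (mod 233).
Scan 144·64^i mod 233 for i = 0, 1, …:
  i=0: 144   i=1: 129   i=2: 101   i=3: 173
Match at i=3, j=10: k = 3·16 + 10 = 58.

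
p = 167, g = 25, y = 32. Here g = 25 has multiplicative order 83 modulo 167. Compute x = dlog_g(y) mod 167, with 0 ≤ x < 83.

Baby-step giant-step with m = ceil(sqrt(83)) = 10.
Baby table (25^j mod 167 for j=0..9):
  0:1  1:25  2:124  3:94  4:12  5:133  6:152  7:126
  8:144  9:93
Giant step factor: 25^(-10) ≡ 77 (mod 167).
Scan 32·77^i mod 167 for i = 0, 1, …:
  i=0: 32   i=1: 126
Match at i=1, j=7: x = 1·10 + 7 = 17.

17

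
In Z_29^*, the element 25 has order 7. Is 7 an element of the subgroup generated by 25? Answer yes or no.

yes

7 ∈ ⟨25⟩ iff 7^7 ≡ 1 (mod 29), since |⟨25⟩| = 7.
7^7 mod 29 = 1.
Since 1 = 1, 7 lies in the subgroup.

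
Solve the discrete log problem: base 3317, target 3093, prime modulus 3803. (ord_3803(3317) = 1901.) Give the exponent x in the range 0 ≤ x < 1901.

1833

Baby-step giant-step with m = ceil(sqrt(1901)) = 44.
Baby table (3317^j mod 3803 for j=0..43):
  0:1  1:3317  2:410  3:2299  4:768  5:3249  6:3034  7:1040
  8:359  9:464  10:2676  11:90  12:1896  13:2673  14:1548  15:666
  16:3382  17:3047  18:2328  19:1886  20:3730  21:1251  22:494  23:3308
  24:981  25:2412  26:2895  27:140  28:414  29:355  30:2408  31:1036
  32:2303  33:2627  34:1086  35:821  36:309  37:1946  38:1191  39:3033
  40:1526  41:3752  42:1968  43:1908
Giant step factor: 3317^(-44) ≡ 3242 (mod 3803).
Scan 3093·3242^i mod 3803 for i = 0, 1, …:
  i=0: 3093   i=1: 2798   i=2: 961   i=3: 905
  i=4: 1897   i=5: 623   i=6: 373   i=7: 3715
  i=8: 3732   i=9: 1801     …   i=40: 440
  i=41: 355
Match at i=41, j=29: x = 41·44 + 29 = 1833.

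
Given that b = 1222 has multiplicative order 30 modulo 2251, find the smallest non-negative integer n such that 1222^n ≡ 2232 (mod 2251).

24

Successive powers of 1222 modulo 2251:
  1222^0=1  1222^1=1222  1222^2=871  1222^3=1890  1222^4=54  1222^5=709
  1222^6=2014  1222^7=765  1222^8=665  1222^9=19  1222^10=708  1222^11=792
  1222^12=2145  1222^13=1026  1222^14=2216  1222^15=2250  1222^16=1029  1222^17=1380
  1222^18=361  1222^19=2197  1222^20=1542  1222^21=237  1222^22=1486  1222^23=1586
  1222^24=2232
So 1222^24 ≡ 2232 (mod 2251), giving n = 24.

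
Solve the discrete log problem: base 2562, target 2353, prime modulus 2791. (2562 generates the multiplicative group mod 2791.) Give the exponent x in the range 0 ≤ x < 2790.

1225

Baby-step giant-step with m = ceil(sqrt(2790)) = 53.
Baby table (2562^j mod 2791 for j=0..52):
  0:1  1:2562  2:2203  3:684  4:2451  5:2503  6:1759  7:1884
  8:1169  9:235  10:2005  11:1370  12:1653  13:1039  14:2095  15:297
  16:1762  17:1197  18:2196  19:2287  20:985  21:506  22:1348  23:1109
  24:20  25:1002  26:2195  27:2516  28:1573  29:2613  30:1688  31:1397
  32:1052  33:1909  34:1026  35:2281  36:2359  37:1243  38:35  39:358
  40:1748  41:1612  42:2055  43:1084  44:163  45:1747  46:1841  47:2643
  48:400  49:503  50:2035  51:82  52:759
Giant step factor: 2562^(-53) ≡ 1655 (mod 2791).
Scan 2353·1655^i mod 2791 for i = 0, 1, …:
  i=0: 2353   i=1: 770   i=2: 1654   i=3: 2190
  i=4: 1732   i=5: 103   i=6: 214   i=7: 2504
  i=8: 2276   i=9: 1721     …   i=22: 964
  i=23: 1759
Match at i=23, j=6: x = 23·53 + 6 = 1225.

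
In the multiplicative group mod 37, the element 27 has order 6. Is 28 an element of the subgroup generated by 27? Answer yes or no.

no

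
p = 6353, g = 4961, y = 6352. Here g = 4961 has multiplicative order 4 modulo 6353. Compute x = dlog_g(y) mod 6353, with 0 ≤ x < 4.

2

Successive powers of 4961 modulo 6353:
  4961^0=1  4961^1=4961  4961^2=6352
So 4961^2 ≡ 6352 (mod 6353), giving x = 2.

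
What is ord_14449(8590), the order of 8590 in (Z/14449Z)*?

4816

The order of 8590 must divide p − 1 = 14448 = 2^4 · 3 · 7 · 43.
Divisors: 1, 2, 3, 4, 6, 7, 8, 12, 14, 16, 21, 24, 28, 42, 43, 48, 56, 84, 86, 112, 129, 168, 172, 258, 301, 336, 344, 516, 602, 688, 903, 1032, 1204, 1806, 2064, 2408, 3612, 4816, 7224, 14448.
Check each in increasing order: 8590^1 ≡ 8590;  8590^2 ≡ 11506;  8590^3 ≡ 5380;  8590^4 ≡ 6298;  8590^6 ≡ 3053;  8590^7 ≡ 335;  8590^8 ≡ 2299;  8590^12 ≡ 1204;  8590^14 ≡ 11082;  8590^16 ≡ 11516;  8590^21 ≡ 13526;  8590^24 ≡ 4716;  8590^28 ≡ 8673;  8590^42 ≡ 13887;  8590^43 ≡ 12835;  8590^48 ≡ 3645;  8590^56 ≡ 13884;  8590^84 ≡ 12415;  8590^86 ≡ 4176;  8590^112 ≡ 1347;  8590^129 ≡ 7619;  8590^168 ≡ 4742;  8590^172 ≡ 13482;  8590^258 ≡ 7528;  8590^301 ≡ 1417;  8590^336 ≡ 3920;  8590^344 ≡ 10353;  8590^516 ≡ 1806;  8590^602 ≡ 13927;  8590^688 ≡ 1927;  8590^903 ≡ 11674;  8590^1032 ≡ 10611;  8590^1204 ≡ 12402;  8590^1806 ≡ 13757;  8590^2064 ≡ 6713;  8590^2408 ≡ 14448;  8590^3612 ≡ 2047;  8590^4816 ≡ 1.
Smallest exponent giving 1 is 4816.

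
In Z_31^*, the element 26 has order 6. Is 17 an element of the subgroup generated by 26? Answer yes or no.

⟨26⟩ has order 6; its elements mod 31 are {1, 5, 6, 25, 26, 30}.
17 is not in this set.

no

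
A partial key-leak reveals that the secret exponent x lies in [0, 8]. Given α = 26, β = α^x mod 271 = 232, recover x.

3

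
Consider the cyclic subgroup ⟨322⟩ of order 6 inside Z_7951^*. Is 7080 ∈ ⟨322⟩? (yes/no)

7080 ∈ ⟨322⟩ iff 7080^6 ≡ 1 (mod 7951), since |⟨322⟩| = 6.
7080^6 mod 7951 = 593.
Since 593 ≠ 1, 7080 does not lie in the subgroup.

no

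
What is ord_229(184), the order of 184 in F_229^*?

The order of 184 must divide p − 1 = 228 = 2^2 · 3 · 19.
Divisors: 1, 2, 3, 4, 6, 12, 19, 38, 57, 76, 114, 228.
Check each in increasing order: 184^1 ≡ 184;  184^2 ≡ 193;  184^3 ≡ 17;  184^4 ≡ 151;  184^6 ≡ 60;  184^12 ≡ 165;  184^19 ≡ 134;  184^38 ≡ 94;  184^57 ≡ 1.
Smallest exponent giving 1 is 57.

57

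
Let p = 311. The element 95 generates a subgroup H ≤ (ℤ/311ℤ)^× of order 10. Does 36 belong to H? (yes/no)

yes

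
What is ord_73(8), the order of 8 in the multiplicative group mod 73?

The order of 8 must divide p − 1 = 72 = 2^3 · 3^2.
Divisors: 1, 2, 3, 4, 6, 8, 9, 12, 18, 24, 36, 72.
Check each in increasing order: 8^1 ≡ 8;  8^2 ≡ 64;  8^3 ≡ 1.
Smallest exponent giving 1 is 3.

3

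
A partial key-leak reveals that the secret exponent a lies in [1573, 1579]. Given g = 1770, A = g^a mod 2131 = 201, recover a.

Compute 1770^1573 mod 2131 = 632, then multiply by 1770 repeatedly:
  1770^1573=632  1770^1574=1996  1770^1575=1853  1770^1576=201
Found 201 at exponent 1576.

1576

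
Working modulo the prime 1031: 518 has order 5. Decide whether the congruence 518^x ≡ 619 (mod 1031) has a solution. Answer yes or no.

yes

⟨518⟩ has order 5; its elements mod 1031 are {1, 264, 518, 619, 660}.
619 is in this set.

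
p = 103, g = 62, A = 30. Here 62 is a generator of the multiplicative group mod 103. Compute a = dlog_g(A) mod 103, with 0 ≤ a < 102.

18

Baby-step giant-step with m = ceil(sqrt(102)) = 11.
Baby table (62^j mod 103 for j=0..10):
  0:1  1:62  2:33  3:89  4:59  5:53  6:93  7:101
  8:82  9:37  10:28
Giant step factor: 62^(-11) ≡ 48 (mod 103).
Scan 30·48^i mod 103 for i = 0, 1, …:
  i=0: 30   i=1: 101
Match at i=1, j=7: a = 1·11 + 7 = 18.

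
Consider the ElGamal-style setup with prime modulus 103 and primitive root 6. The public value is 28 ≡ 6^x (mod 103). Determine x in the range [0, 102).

Baby-step giant-step with m = ceil(sqrt(102)) = 11.
Baby table (6^j mod 103 for j=0..10):
  0:1  1:6  2:36  3:10  4:60  5:51  6:100  7:85
  8:98  9:73  10:26
Giant step factor: 6^(-11) ≡ 35 (mod 103).
Scan 28·35^i mod 103 for i = 0, 1, …:
  i=0: 28   i=1: 53   i=2: 1
Match at i=2, j=0: x = 2·11 + 0 = 22.

22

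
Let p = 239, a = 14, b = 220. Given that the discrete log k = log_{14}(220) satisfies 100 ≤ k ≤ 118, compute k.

Compute 14^100 mod 239 = 220, then multiply by 14 repeatedly:
  14^100=220
Found 220 at exponent 100.

100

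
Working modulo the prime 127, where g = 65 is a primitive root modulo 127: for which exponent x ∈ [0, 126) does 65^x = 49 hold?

Baby-step giant-step with m = ceil(sqrt(126)) = 12.
Baby table (65^j mod 127 for j=0..11):
  0:1  1:65  2:34  3:51  4:13  5:83  6:61  7:28
  8:42  9:63  10:31  11:110
Giant step factor: 65^(-12) ≡ 117 (mod 127).
Scan 49·117^i mod 127 for i = 0, 1, …:
  i=0: 49   i=1: 18   i=2: 74   i=3: 22
  i=4: 34
Match at i=4, j=2: x = 4·12 + 2 = 50.

50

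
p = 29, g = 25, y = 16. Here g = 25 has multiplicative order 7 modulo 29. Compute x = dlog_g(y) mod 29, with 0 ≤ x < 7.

Successive powers of 25 modulo 29:
  25^0=1  25^1=25  25^2=16
So 25^2 ≡ 16 (mod 29), giving x = 2.

2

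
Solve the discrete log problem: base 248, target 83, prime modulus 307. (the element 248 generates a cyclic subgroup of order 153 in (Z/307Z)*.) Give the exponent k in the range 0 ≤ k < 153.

Baby-step giant-step with m = ceil(sqrt(153)) = 13.
Baby table (248^j mod 307 for j=0..12):
  0:1  1:248  2:104  3:4  4:71  5:109  6:16  7:284
  8:129  9:64  10:215  11:209  12:256
Giant step factor: 248^(-13) ≡ 156 (mod 307).
Scan 83·156^i mod 307 for i = 0, 1, …:
  i=0: 83   i=1: 54   i=2: 135   i=3: 184
  i=4: 153   i=5: 229   i=6: 112   i=7: 280
  i=8: 86   i=9: 215
Match at i=9, j=10: k = 9·13 + 10 = 127.

127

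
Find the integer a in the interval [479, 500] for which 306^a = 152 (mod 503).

493

Compute 306^479 mod 503 = 418, then multiply by 306 repeatedly:
  306^479=418  306^480=146  306^481=412  306^482=322  306^483=447
  306^484=469  306^485=159  306^486=366  306^487=330  306^488=380
  306^489=87  306^490=466  306^491=247  306^492=132  306^493=152
Found 152 at exponent 493.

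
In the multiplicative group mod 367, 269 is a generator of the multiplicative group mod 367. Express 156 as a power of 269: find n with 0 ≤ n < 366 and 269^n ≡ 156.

129

Baby-step giant-step with m = ceil(sqrt(366)) = 20.
Baby table (269^j mod 367 for j=0..19):
  0:1  1:269  2:62  3:163  4:174  5:197  6:145  7:103
  8:182  9:147  10:274  11:306  12:106  13:255  14:333  15:29
  16:94  17:330  18:323  19:275
Giant step factor: 269^(-20) ≡ 30 (mod 367).
Scan 156·30^i mod 367 for i = 0, 1, …:
  i=0: 156   i=1: 276   i=2: 206   i=3: 308
  i=4: 65   i=5: 115   i=6: 147
Match at i=6, j=9: n = 6·20 + 9 = 129.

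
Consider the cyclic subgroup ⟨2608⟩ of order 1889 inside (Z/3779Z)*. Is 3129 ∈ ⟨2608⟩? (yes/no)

yes

3129 ∈ ⟨2608⟩ iff 3129^1889 ≡ 1 (mod 3779), since |⟨2608⟩| = 1889.
3129^1889 mod 3779 = 1.
Since 1 = 1, 3129 lies in the subgroup.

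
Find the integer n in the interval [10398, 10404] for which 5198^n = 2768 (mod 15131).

10401

Compute 5198^10398 mod 15131 = 2860, then multiply by 5198 repeatedly:
  5198^10398=2860  5198^10399=7638  5198^10400=13711  5198^10401=2768
Found 2768 at exponent 10401.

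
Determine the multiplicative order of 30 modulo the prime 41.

40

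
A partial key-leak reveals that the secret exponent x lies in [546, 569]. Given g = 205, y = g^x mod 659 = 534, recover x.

549

Compute 205^546 mod 659 = 469, then multiply by 205 repeatedly:
  205^546=469  205^547=590  205^548=353  205^549=534
Found 534 at exponent 549.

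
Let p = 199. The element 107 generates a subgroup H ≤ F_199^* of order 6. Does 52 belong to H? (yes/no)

52 ∈ ⟨107⟩ iff 52^6 ≡ 1 (mod 199), since |⟨107⟩| = 6.
52^6 mod 199 = 61.
Since 61 ≠ 1, 52 does not lie in the subgroup.

no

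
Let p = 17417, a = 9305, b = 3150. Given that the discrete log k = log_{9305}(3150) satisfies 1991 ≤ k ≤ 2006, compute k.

Compute 9305^1991 mod 17417 = 14700, then multiply by 9305 repeatedly:
  9305^1991=14700  9305^1992=7799  9305^1993=10473  9305^1994=3150
Found 3150 at exponent 1994.

1994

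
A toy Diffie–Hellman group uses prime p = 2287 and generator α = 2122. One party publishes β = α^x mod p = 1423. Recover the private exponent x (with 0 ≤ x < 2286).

Baby-step giant-step with m = ceil(sqrt(2286)) = 48.
Baby table (2122^j mod 2287 for j=0..47):
  0:1  1:2122  2:2068  3:1830  4:2221  5:1742  6:732  7:431
  8:2069  9:1665  10:2002  11:1285  12:666  13:2173  14:514  15:2096
  16:1784  17:663  18:381  19:1171  20:1180  21:1982  22:11  23:472
  24:2165  25:1834  26:1561  27:866  28:1191  29:167  30:2176  31:19
  32:1439  33:413  34:465  35:1033  36:1080  37:186  38:1328  39:432
  40:1904  41:1446  42:1545  43:1219  44:121  45:618  46:945  47:1878
Giant step factor: 2122^(-48) ≡ 1978 (mod 2287).
Scan 1423·1978^i mod 2287 for i = 0, 1, …:
  i=0: 1423   i=1: 1684   i=2: 1080
Match at i=2, j=36: x = 2·48 + 36 = 132.

132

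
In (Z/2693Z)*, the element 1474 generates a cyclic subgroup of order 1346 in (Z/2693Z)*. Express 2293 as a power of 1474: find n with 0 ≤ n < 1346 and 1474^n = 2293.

28

Baby-step giant-step with m = ceil(sqrt(1346)) = 37.
Baby table (1474^j mod 2693 for j=0..36):
  0:1  1:1474  2:2118  3:745  4:2079  5:2505  6:267  7:380
  8:2669  9:2326  10:335  11:971  12:1271  13:1819  14:1671  15:1652
  16:576  17:729  18:39  19:933  20:1812  21:2125  22:291  23:747
  24:2334  25:1355  26:1757  27:1845  28:2293  29:167  30:1095  31:923
  32:537  33:2489  34:920  35:1501  36:1521
Giant step factor: 1474^(-37) ≡ 342 (mod 2693).
Scan 2293·342^i mod 2693 for i = 0, 1, …:
  i=0: 2293
Match at i=0, j=28: n = 0·37 + 28 = 28.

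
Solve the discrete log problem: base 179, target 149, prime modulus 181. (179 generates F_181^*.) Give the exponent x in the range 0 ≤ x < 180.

5

Baby-step giant-step with m = ceil(sqrt(180)) = 14.
Baby table (179^j mod 181 for j=0..13):
  0:1  1:179  2:4  3:173  4:16  5:149  6:64  7:53
  8:75  9:31  10:119  11:124  12:114  13:134
Giant step factor: 179^(-14) ≡ 52 (mod 181).
Scan 149·52^i mod 181 for i = 0, 1, …:
  i=0: 149
Match at i=0, j=5: x = 0·14 + 5 = 5.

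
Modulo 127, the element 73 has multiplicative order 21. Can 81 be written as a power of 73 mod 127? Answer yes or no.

no

⟨73⟩ has order 21; its elements mod 127 are {1, 2, 4, 8, 16, 19, 25, 32, 38, 47, 50, 61, 64, 73, 76, 87, 94, 100, 107, 117, 122}.
81 is not in this set.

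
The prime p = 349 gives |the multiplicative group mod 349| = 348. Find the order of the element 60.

58

The order of 60 must divide p − 1 = 348 = 2^2 · 3 · 29.
Divisors: 1, 2, 3, 4, 6, 12, 29, 58, 87, 116, 174, 348.
Check each in increasing order: 60^1 ≡ 60;  60^2 ≡ 110;  60^3 ≡ 318;  60^4 ≡ 234;  60^6 ≡ 263;  60^12 ≡ 67;  60^29 ≡ 348;  60^58 ≡ 1.
Smallest exponent giving 1 is 58.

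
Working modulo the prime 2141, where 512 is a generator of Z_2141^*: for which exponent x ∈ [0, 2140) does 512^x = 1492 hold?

739

Baby-step giant-step with m = ceil(sqrt(2140)) = 47.
Baby table (512^j mod 2141 for j=0..46):
  0:1  1:512  2:942  3:579  4:990  5:1604  6:1245  7:1563
  8:1663  9:1479  10:1475  11:1568  12:2082  13:1907  14:88  15:95
  16:1538  17:1709  18:1480  19:1987  20:369  21:520  22:756  23:1692
  24:1340  25:960  26:1231  27:818  28:1321  29:1937  30:461  31:522
  32:1780  33:1435  34:357  35:799  36:157  37:1167  38:165  39:981
  40:1278  41:1331  42:634  43:1317  44:2030  45:975  46:347
Giant step factor: 512^(-47) ≡ 1592 (mod 2141).
Scan 1492·1592^i mod 2141 for i = 0, 1, …:
  i=0: 1492   i=1: 895   i=2: 1075   i=3: 741
  i=4: 2122   i=5: 1867   i=6: 556   i=7: 919
  i=8: 745   i=9: 2067     …   i=14: 1064
  i=15: 357
Match at i=15, j=34: x = 15·47 + 34 = 739.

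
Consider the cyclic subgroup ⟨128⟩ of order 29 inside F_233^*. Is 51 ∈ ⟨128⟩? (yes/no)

yes

51 ∈ ⟨128⟩ iff 51^29 ≡ 1 (mod 233), since |⟨128⟩| = 29.
51^29 mod 233 = 1.
Since 1 = 1, 51 lies in the subgroup.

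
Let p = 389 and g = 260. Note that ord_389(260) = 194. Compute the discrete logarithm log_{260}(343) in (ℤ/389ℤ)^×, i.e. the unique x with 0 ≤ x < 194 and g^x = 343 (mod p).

Baby-step giant-step with m = ceil(sqrt(194)) = 14.
Baby table (260^j mod 389 for j=0..13):
  0:1  1:260  2:303  3:202  4:5  5:133  6:348  7:232
  8:25  9:276  10:184  11:382  12:125  13:213
Giant step factor: 260^(-14) ≡ 326 (mod 389).
Scan 343·326^i mod 389 for i = 0, 1, …:
  i=0: 343   i=1: 175   i=2: 256   i=3: 210
  i=4: 385   i=5: 252   i=6: 73   i=7: 69
  i=8: 321   i=9: 5
Match at i=9, j=4: x = 9·14 + 4 = 130.

130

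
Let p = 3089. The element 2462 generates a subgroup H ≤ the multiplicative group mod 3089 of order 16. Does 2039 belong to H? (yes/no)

yes

⟨2462⟩ has order 16; its elements mod 3089 are {1, 273, 393, 627, 709, 826, 1050, 1276, 1813, 2039, 2263, 2380, 2462, 2696, 2816, 3088}.
2039 is in this set.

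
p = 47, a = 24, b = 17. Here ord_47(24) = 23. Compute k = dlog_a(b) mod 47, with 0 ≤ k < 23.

Successive powers of 24 modulo 47:
  24^0=1  24^1=24  24^2=12  24^3=6  24^4=3  24^5=25
  24^6=36  24^7=18  24^8=9  24^9=28  24^10=14  24^11=7
  24^12=27  24^13=37  24^14=42  24^15=21  24^16=34  24^17=17
So 24^17 ≡ 17 (mod 47), giving k = 17.

17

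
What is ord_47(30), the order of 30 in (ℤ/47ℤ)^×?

46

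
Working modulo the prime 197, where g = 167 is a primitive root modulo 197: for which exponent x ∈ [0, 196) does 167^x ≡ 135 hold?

Baby-step giant-step with m = ceil(sqrt(196)) = 14.
Baby table (167^j mod 197 for j=0..13):
  0:1  1:167  2:112  3:186  4:133  5:147  6:121  7:113
  8:156  9:48  10:136  11:57  12:63  13:80
Giant step factor: 167^(-14) ≡ 93 (mod 197).
Scan 135·93^i mod 197 for i = 0, 1, …:
  i=0: 135   i=1: 144   i=2: 193   i=3: 22
  i=4: 76   i=5: 173   i=6: 132   i=7: 62
  i=8: 53   i=9: 4   i=10: 175   i=11: 121
Match at i=11, j=6: x = 11·14 + 6 = 160.

160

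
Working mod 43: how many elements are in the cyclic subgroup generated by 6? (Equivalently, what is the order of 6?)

3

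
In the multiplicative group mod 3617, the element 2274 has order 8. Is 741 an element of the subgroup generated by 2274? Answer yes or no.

741 ∈ ⟨2274⟩ iff 741^8 ≡ 1 (mod 3617), since |⟨2274⟩| = 8.
741^8 mod 3617 = 2623.
Since 2623 ≠ 1, 741 does not lie in the subgroup.

no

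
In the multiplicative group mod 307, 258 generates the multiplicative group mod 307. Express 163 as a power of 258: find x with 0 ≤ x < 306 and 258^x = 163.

Baby-step giant-step with m = ceil(sqrt(306)) = 18.
Baby table (258^j mod 307 for j=0..17):
  0:1  1:258  2:252  3:239  4:262  5:56  6:19  7:297
  8:183  9:243  10:66  11:143  12:54  13:117  14:100  15:12
  16:26  17:261
Giant step factor: 258^(-18) ≡ 269 (mod 307).
Scan 163·269^i mod 307 for i = 0, 1, …:
  i=0: 163   i=1: 253   i=2: 210   i=3: 2
  i=4: 231   i=5: 125   i=6: 162   i=7: 291
  i=8: 301   i=9: 228   i=10: 239
Match at i=10, j=3: x = 10·18 + 3 = 183.

183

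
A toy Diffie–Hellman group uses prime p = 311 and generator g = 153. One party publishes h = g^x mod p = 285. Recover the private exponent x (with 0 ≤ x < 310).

Baby-step giant-step with m = ceil(sqrt(310)) = 18.
Baby table (153^j mod 311 for j=0..17):
  0:1  1:153  2:84  3:101  4:214  5:87  6:249  7:155
  8:79  9:269  10:105  11:204  12:112  13:31  14:78  15:116
  16:21  17:103
Giant step factor: 153^(-18) ≡ 125 (mod 311).
Scan 285·125^i mod 311 for i = 0, 1, …:
  i=0: 285   i=1: 171   i=2: 227   i=3: 74
  i=4: 231   i=5: 263   i=6: 220   i=7: 132
  i=8: 17   i=9: 259   i=10: 31
Match at i=10, j=13: x = 10·18 + 13 = 193.

193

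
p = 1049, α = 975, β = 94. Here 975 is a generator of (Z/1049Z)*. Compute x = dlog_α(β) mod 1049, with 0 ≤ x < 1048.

125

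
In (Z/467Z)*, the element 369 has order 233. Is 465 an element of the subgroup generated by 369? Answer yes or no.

yes

465 ∈ ⟨369⟩ iff 465^233 ≡ 1 (mod 467), since |⟨369⟩| = 233.
465^233 mod 467 = 1.
Since 1 = 1, 465 lies in the subgroup.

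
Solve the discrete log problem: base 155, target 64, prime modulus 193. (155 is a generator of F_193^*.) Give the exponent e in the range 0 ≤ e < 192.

132

Baby-step giant-step with m = ceil(sqrt(192)) = 14.
Baby table (155^j mod 193 for j=0..13):
  0:1  1:155  2:93  3:133  4:157  5:17  6:126  7:37
  8:138  9:160  10:96  11:19  12:50  13:30
Giant step factor: 155^(-14) ≡ 118 (mod 193).
Scan 64·118^i mod 193 for i = 0, 1, …:
  i=0: 64   i=1: 25   i=2: 55   i=3: 121
  i=4: 189   i=5: 107   i=6: 81   i=7: 101
  i=8: 145   i=9: 126
Match at i=9, j=6: e = 9·14 + 6 = 132.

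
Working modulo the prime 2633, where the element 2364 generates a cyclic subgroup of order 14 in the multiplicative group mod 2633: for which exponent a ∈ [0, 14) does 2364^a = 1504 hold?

Successive powers of 2364 modulo 2633:
  2364^0=1  2364^1=2364  2364^2=1270  2364^3=660  2364^4=1504
So 2364^4 ≡ 1504 (mod 2633), giving a = 4.

4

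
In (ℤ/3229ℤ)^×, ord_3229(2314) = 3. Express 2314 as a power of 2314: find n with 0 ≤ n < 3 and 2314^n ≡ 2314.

1

Successive powers of 2314 modulo 3229:
  2314^0=1  2314^1=2314
So 2314^1 ≡ 2314 (mod 3229), giving n = 1.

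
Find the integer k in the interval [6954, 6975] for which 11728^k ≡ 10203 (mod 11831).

Compute 11728^6954 mod 11831 = 9575, then multiply by 11728 repeatedly:
  11728^6954=9575  11728^6955=7579  11728^6956=209  11728^6957=2135  11728^6958=4884
  11728^6959=5681  11728^6960=6407  11728^6961=2615  11728^6962=2768  11728^6963=10671
  11728^6964=1170  11728^6965=9631  11728^6966=1811  11728^6967=2763  11728^6968=11186
  11728^6969=7280  11728^6970=7344  11728^6971=752  11728^6972=5361  11728^6973=3874
  11728^6974=3232  11728^6975=10203
Found 10203 at exponent 6975.

6975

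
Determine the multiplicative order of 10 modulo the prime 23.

22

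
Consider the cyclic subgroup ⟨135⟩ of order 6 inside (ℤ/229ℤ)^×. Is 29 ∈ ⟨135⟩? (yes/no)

⟨135⟩ has order 6; its elements mod 229 are {1, 94, 95, 134, 135, 228}.
29 is not in this set.

no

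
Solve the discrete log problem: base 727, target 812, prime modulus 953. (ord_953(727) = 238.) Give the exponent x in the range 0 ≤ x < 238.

125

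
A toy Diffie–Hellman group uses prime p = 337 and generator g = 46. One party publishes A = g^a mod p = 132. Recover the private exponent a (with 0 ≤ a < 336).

Baby-step giant-step with m = ceil(sqrt(336)) = 19.
Baby table (46^j mod 337 for j=0..18):
  0:1  1:46  2:94  3:280  4:74  5:34  6:216  7:163
  8:84  9:157  10:145  11:267  12:150  13:160  14:283  15:212
  16:316  17:45  18:48
Giant step factor: 46^(-19) ≡ 183 (mod 337).
Scan 132·183^i mod 337 for i = 0, 1, …:
  i=0: 132   i=1: 229   i=2: 119   i=3: 209
  i=4: 166   i=5: 48
Match at i=5, j=18: a = 5·19 + 18 = 113.

113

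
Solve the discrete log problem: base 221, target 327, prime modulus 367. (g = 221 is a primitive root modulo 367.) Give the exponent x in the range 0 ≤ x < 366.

324

Baby-step giant-step with m = ceil(sqrt(366)) = 20.
Baby table (221^j mod 367 for j=0..19):
  0:1  1:221  2:30  3:24  4:166  5:353  6:209  7:314
  8:31  9:245  10:196  11:10  12:8  13:300  14:240  15:192
  16:227  17:255  18:204  19:310
Giant step factor: 221^(-20) ≡ 37 (mod 367).
Scan 327·37^i mod 367 for i = 0, 1, …:
  i=0: 327   i=1: 355   i=2: 290   i=3: 87
  i=4: 283   i=5: 195   i=6: 242   i=7: 146
  i=8: 264   i=9: 226     …   i=15: 64
  i=16: 166
Match at i=16, j=4: x = 16·20 + 4 = 324.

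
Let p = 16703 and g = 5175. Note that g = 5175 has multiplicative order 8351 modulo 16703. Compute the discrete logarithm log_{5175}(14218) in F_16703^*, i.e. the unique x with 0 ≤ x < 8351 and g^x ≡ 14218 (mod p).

7218

Baby-step giant-step with m = ceil(sqrt(8351)) = 92.
Baby table (5175^j mod 16703 for j=0..91):
  0:1  1:5175  2:5716  3:15990  4:1588  5:24  6:7279  7:3560
  8:16294  9:4706  10:576  11:7666  12:1925  13:6887  14:12726  15:13824
  16:251  17:12794  18:14961  19:4770  20:14419  21:6024  22:6402  23:8301
  24:14262  25:11996  26:10952  27:3321  28:15491  29:8228  30:3953  31:12303
  32:12892  33:4318  34:13739  35:11357  36:11321  37:8754  38:3414  39:12379
  40:5320  41:4456  42:9660  43:15124  44:13145  45:10759  46:6726  47:14701
  48:12213  49:14826  50:7671  51:11097  52:2061  53:9161  54:5061  55:371
  56:15783  57:16058  58:2725  59:4543  60:8904  61:11326  62:1223  63:15291
  64:8814  65:13260  66:4576  67:12649  68:16221  69:11100  70:883  71:9606
  72:2922  73:5135  74:15855  75:4489  76:13405  77:3316  78:6319  79:13054
  80:7518  81:4363  82:12772  83:1329  84:12642  85:13402  86:4494  87:5874
  88:15193  89:2754  90:4291  91:7638
Giant step factor: 5175^(-92) ≡ 12216 (mod 16703).
Scan 14218·12216^i mod 16703 for i = 0, 1, …:
  i=0: 14218   i=1: 9294   i=2: 5213   i=3: 10172
  i=4: 7535   i=5: 14030   i=6: 997   i=7: 2865
  i=8: 6055   i=9: 6996     …   i=77: 15867
  i=78: 9660
Match at i=78, j=42: x = 78·92 + 42 = 7218.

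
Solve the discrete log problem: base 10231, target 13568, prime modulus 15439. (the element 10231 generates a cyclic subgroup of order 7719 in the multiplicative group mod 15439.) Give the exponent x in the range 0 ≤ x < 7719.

5290

Baby-step giant-step with m = ceil(sqrt(7719)) = 88.
Baby table (10231^j mod 15439 for j=0..87):
  0:1  1:10231  2:12380  3:13663  4:1447  5:13695  6:4620  7:8441
  8:9544  9:8428  10:53  11:1878  12:7702  13:13945  14:14935  15:202
  16:13275  17:15081  18:11784  19:14392  20:2809  21:6900  22:6792  23:13452
  24:4166  25:10706  26:8820  27:11904  28:6992  29:6265  30:9926  31:10603
  32:4879  33:2762  34:4652  35:11614  36:4290  37:13352  38:40  39:7826
  40:1152  41:6155  42:11563  43:7435  44:14971  45:13421  46:11224  47:12901
  48:2120  49:13364  50:14739  51:1996  52:10718  53:8080  54:6074  55:1119
  56:8190  57:4437  58:4287  59:13537  60:9217  61:13154  62:12250  63:11387
  64:13142  65:12990  66:1778  67:3576  68:11065  69:7267  70:9892  71:2407
  72:812  73:1390  74:1771  75:9154  76:1600  77:4260  78:15202  79:14615
  80:14789  81:4059  82:12158  83:11914  84:1229  85:6553  86:7605  87:9634
Giant step factor: 10231^(-88) ≡ 14865 (mod 15439).
Scan 13568·14865^i mod 15439 for i = 0, 1, …:
  i=0: 13568   i=1: 8663   i=2: 14235   i=3: 11780
  i=4: 562   i=5: 1631   i=6: 5585   i=7: 5522
  i=8: 10806   i=9: 3834     …   i=59: 13583
  i=60: 53
Match at i=60, j=10: x = 60·88 + 10 = 5290.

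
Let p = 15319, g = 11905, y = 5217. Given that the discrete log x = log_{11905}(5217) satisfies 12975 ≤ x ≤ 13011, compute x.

12993

Compute 11905^12975 mod 15319 = 14934, then multiply by 11905 repeatedly:
  11905^12975=14934  11905^12976=12275  11905^12977=5934  11905^12978=8361  11905^12979=10162
  11905^12980=4467  11905^12981=7386  11905^12982=14589  11905^12983=10542  11905^12984=9262
  11905^12985=13267  11905^12986=4745  11905^12987=8072  11905^12988=1073  11905^12989=13338
  11905^12990=7455  11905^12991=8808  11905^12992=685  11905^12993=5217
Found 5217 at exponent 12993.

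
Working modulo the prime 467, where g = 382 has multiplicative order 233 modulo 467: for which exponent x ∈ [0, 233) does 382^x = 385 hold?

191

Baby-step giant-step with m = ceil(sqrt(233)) = 16.
Baby table (382^j mod 467 for j=0..15):
  0:1  1:382  2:220  3:447  4:299  5:270  6:400  7:91
  8:204  9:406  10:48  11:123  12:286  13:441  14:342  15:351
Giant step factor: 382^(-16) ≡ 141 (mod 467).
Scan 385·141^i mod 467 for i = 0, 1, …:
  i=0: 385   i=1: 113   i=2: 55   i=3: 283
  i=4: 208   i=5: 374   i=6: 430   i=7: 387
  i=8: 395   i=9: 122   i=10: 390   i=11: 351
Match at i=11, j=15: x = 11·16 + 15 = 191.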